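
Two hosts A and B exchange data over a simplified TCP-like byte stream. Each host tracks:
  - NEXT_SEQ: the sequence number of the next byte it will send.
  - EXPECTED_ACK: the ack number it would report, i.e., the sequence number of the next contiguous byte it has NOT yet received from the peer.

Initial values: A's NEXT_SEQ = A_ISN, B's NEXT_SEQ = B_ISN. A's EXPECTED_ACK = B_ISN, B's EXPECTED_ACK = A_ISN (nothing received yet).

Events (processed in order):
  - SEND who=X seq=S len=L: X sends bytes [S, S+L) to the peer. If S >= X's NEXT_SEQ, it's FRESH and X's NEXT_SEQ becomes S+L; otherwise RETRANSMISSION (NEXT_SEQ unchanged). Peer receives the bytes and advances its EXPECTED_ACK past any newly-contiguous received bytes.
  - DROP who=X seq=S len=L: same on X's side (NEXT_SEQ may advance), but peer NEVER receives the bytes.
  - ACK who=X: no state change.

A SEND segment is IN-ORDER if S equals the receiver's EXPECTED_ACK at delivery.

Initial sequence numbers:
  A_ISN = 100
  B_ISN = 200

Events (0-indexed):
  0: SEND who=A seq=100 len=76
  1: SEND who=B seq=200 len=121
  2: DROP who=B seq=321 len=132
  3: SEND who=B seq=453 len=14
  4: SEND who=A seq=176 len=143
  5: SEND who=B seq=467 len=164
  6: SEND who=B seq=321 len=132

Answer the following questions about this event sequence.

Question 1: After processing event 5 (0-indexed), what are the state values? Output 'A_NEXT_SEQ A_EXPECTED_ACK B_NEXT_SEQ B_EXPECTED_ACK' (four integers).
After event 0: A_seq=176 A_ack=200 B_seq=200 B_ack=176
After event 1: A_seq=176 A_ack=321 B_seq=321 B_ack=176
After event 2: A_seq=176 A_ack=321 B_seq=453 B_ack=176
After event 3: A_seq=176 A_ack=321 B_seq=467 B_ack=176
After event 4: A_seq=319 A_ack=321 B_seq=467 B_ack=319
After event 5: A_seq=319 A_ack=321 B_seq=631 B_ack=319

319 321 631 319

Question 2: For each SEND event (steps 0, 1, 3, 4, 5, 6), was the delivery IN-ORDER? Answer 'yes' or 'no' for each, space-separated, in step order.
Answer: yes yes no yes no yes

Derivation:
Step 0: SEND seq=100 -> in-order
Step 1: SEND seq=200 -> in-order
Step 3: SEND seq=453 -> out-of-order
Step 4: SEND seq=176 -> in-order
Step 5: SEND seq=467 -> out-of-order
Step 6: SEND seq=321 -> in-order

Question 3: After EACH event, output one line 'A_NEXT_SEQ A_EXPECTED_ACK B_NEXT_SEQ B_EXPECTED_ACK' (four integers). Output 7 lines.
176 200 200 176
176 321 321 176
176 321 453 176
176 321 467 176
319 321 467 319
319 321 631 319
319 631 631 319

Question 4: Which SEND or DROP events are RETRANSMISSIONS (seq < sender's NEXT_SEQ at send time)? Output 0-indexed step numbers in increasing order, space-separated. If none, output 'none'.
Answer: 6

Derivation:
Step 0: SEND seq=100 -> fresh
Step 1: SEND seq=200 -> fresh
Step 2: DROP seq=321 -> fresh
Step 3: SEND seq=453 -> fresh
Step 4: SEND seq=176 -> fresh
Step 5: SEND seq=467 -> fresh
Step 6: SEND seq=321 -> retransmit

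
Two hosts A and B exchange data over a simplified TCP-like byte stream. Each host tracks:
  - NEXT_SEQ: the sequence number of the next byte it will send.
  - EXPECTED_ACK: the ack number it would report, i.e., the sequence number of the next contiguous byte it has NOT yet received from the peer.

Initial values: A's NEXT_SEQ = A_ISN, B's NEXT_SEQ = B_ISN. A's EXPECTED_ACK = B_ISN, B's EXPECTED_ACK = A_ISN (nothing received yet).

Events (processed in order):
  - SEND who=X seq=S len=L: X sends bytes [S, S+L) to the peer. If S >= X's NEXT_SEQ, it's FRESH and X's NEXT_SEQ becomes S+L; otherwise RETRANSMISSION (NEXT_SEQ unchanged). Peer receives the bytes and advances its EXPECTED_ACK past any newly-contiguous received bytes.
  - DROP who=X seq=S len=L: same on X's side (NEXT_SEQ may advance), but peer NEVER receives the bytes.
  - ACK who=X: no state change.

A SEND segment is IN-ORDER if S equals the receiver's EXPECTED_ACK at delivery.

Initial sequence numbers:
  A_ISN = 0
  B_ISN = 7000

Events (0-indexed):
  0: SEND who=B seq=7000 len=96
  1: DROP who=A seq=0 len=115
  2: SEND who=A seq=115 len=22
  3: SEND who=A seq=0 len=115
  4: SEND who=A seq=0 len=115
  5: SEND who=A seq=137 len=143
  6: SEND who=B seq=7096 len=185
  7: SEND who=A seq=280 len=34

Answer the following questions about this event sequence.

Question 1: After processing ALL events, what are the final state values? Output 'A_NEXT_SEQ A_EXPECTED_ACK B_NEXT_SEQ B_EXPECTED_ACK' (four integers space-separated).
After event 0: A_seq=0 A_ack=7096 B_seq=7096 B_ack=0
After event 1: A_seq=115 A_ack=7096 B_seq=7096 B_ack=0
After event 2: A_seq=137 A_ack=7096 B_seq=7096 B_ack=0
After event 3: A_seq=137 A_ack=7096 B_seq=7096 B_ack=137
After event 4: A_seq=137 A_ack=7096 B_seq=7096 B_ack=137
After event 5: A_seq=280 A_ack=7096 B_seq=7096 B_ack=280
After event 6: A_seq=280 A_ack=7281 B_seq=7281 B_ack=280
After event 7: A_seq=314 A_ack=7281 B_seq=7281 B_ack=314

Answer: 314 7281 7281 314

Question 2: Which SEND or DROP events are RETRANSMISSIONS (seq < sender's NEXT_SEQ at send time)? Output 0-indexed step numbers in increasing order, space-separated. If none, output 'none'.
Answer: 3 4

Derivation:
Step 0: SEND seq=7000 -> fresh
Step 1: DROP seq=0 -> fresh
Step 2: SEND seq=115 -> fresh
Step 3: SEND seq=0 -> retransmit
Step 4: SEND seq=0 -> retransmit
Step 5: SEND seq=137 -> fresh
Step 6: SEND seq=7096 -> fresh
Step 7: SEND seq=280 -> fresh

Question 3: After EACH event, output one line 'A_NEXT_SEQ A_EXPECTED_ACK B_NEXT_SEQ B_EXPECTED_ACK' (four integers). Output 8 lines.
0 7096 7096 0
115 7096 7096 0
137 7096 7096 0
137 7096 7096 137
137 7096 7096 137
280 7096 7096 280
280 7281 7281 280
314 7281 7281 314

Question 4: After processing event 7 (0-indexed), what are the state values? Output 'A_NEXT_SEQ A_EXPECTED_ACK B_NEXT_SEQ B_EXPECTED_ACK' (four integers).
After event 0: A_seq=0 A_ack=7096 B_seq=7096 B_ack=0
After event 1: A_seq=115 A_ack=7096 B_seq=7096 B_ack=0
After event 2: A_seq=137 A_ack=7096 B_seq=7096 B_ack=0
After event 3: A_seq=137 A_ack=7096 B_seq=7096 B_ack=137
After event 4: A_seq=137 A_ack=7096 B_seq=7096 B_ack=137
After event 5: A_seq=280 A_ack=7096 B_seq=7096 B_ack=280
After event 6: A_seq=280 A_ack=7281 B_seq=7281 B_ack=280
After event 7: A_seq=314 A_ack=7281 B_seq=7281 B_ack=314

314 7281 7281 314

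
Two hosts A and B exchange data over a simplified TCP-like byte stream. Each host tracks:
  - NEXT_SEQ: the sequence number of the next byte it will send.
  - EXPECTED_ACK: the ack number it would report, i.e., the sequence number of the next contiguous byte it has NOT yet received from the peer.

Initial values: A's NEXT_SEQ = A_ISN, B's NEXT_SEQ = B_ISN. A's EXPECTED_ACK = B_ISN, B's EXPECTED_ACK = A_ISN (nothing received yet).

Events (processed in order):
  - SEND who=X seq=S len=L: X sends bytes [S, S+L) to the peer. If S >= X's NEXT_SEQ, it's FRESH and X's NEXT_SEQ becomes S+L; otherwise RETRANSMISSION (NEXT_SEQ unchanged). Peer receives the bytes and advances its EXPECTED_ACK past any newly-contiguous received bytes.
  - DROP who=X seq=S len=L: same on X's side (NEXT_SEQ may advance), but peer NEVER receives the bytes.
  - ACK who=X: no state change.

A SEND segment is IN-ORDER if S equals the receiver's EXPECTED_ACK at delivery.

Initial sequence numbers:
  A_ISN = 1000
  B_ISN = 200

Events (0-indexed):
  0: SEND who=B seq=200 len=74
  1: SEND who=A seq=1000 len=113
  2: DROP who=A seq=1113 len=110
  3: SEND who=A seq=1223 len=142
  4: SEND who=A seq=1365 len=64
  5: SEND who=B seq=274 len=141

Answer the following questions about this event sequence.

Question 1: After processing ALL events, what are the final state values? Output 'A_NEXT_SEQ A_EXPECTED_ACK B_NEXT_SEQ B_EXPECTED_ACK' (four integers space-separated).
Answer: 1429 415 415 1113

Derivation:
After event 0: A_seq=1000 A_ack=274 B_seq=274 B_ack=1000
After event 1: A_seq=1113 A_ack=274 B_seq=274 B_ack=1113
After event 2: A_seq=1223 A_ack=274 B_seq=274 B_ack=1113
After event 3: A_seq=1365 A_ack=274 B_seq=274 B_ack=1113
After event 4: A_seq=1429 A_ack=274 B_seq=274 B_ack=1113
After event 5: A_seq=1429 A_ack=415 B_seq=415 B_ack=1113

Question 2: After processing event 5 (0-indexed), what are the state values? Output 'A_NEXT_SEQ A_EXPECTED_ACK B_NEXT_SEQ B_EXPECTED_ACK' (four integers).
After event 0: A_seq=1000 A_ack=274 B_seq=274 B_ack=1000
After event 1: A_seq=1113 A_ack=274 B_seq=274 B_ack=1113
After event 2: A_seq=1223 A_ack=274 B_seq=274 B_ack=1113
After event 3: A_seq=1365 A_ack=274 B_seq=274 B_ack=1113
After event 4: A_seq=1429 A_ack=274 B_seq=274 B_ack=1113
After event 5: A_seq=1429 A_ack=415 B_seq=415 B_ack=1113

1429 415 415 1113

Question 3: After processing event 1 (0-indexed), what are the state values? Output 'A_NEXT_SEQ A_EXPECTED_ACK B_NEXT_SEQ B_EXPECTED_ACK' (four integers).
After event 0: A_seq=1000 A_ack=274 B_seq=274 B_ack=1000
After event 1: A_seq=1113 A_ack=274 B_seq=274 B_ack=1113

1113 274 274 1113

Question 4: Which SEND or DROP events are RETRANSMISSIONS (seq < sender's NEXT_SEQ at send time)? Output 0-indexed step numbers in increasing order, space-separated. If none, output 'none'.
Step 0: SEND seq=200 -> fresh
Step 1: SEND seq=1000 -> fresh
Step 2: DROP seq=1113 -> fresh
Step 3: SEND seq=1223 -> fresh
Step 4: SEND seq=1365 -> fresh
Step 5: SEND seq=274 -> fresh

Answer: none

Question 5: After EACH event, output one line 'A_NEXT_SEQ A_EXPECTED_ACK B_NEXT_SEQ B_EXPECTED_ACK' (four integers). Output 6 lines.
1000 274 274 1000
1113 274 274 1113
1223 274 274 1113
1365 274 274 1113
1429 274 274 1113
1429 415 415 1113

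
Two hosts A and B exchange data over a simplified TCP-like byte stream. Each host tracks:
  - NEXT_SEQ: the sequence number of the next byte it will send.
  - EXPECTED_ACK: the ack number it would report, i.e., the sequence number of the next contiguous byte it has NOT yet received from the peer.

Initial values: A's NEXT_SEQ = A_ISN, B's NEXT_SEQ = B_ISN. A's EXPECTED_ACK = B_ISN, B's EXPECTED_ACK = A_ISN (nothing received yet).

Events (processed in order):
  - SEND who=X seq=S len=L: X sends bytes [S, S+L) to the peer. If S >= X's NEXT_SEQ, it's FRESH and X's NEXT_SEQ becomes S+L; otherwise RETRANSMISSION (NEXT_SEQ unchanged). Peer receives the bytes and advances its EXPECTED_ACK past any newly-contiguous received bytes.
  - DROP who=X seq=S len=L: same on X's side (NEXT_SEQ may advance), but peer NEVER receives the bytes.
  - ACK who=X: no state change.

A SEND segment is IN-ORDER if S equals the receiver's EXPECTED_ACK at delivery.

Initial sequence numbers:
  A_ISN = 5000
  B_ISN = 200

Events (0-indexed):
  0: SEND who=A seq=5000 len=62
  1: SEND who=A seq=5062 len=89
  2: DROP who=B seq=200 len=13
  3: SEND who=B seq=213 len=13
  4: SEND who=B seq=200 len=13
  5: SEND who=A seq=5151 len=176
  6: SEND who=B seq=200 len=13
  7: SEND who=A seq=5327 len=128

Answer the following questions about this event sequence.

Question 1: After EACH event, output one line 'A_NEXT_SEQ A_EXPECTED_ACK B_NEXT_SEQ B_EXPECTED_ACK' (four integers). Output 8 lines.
5062 200 200 5062
5151 200 200 5151
5151 200 213 5151
5151 200 226 5151
5151 226 226 5151
5327 226 226 5327
5327 226 226 5327
5455 226 226 5455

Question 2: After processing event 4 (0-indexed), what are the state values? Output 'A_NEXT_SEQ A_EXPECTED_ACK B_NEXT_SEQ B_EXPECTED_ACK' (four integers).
After event 0: A_seq=5062 A_ack=200 B_seq=200 B_ack=5062
After event 1: A_seq=5151 A_ack=200 B_seq=200 B_ack=5151
After event 2: A_seq=5151 A_ack=200 B_seq=213 B_ack=5151
After event 3: A_seq=5151 A_ack=200 B_seq=226 B_ack=5151
After event 4: A_seq=5151 A_ack=226 B_seq=226 B_ack=5151

5151 226 226 5151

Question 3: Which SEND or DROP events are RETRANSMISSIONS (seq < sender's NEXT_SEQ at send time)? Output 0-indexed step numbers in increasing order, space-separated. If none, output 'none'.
Answer: 4 6

Derivation:
Step 0: SEND seq=5000 -> fresh
Step 1: SEND seq=5062 -> fresh
Step 2: DROP seq=200 -> fresh
Step 3: SEND seq=213 -> fresh
Step 4: SEND seq=200 -> retransmit
Step 5: SEND seq=5151 -> fresh
Step 6: SEND seq=200 -> retransmit
Step 7: SEND seq=5327 -> fresh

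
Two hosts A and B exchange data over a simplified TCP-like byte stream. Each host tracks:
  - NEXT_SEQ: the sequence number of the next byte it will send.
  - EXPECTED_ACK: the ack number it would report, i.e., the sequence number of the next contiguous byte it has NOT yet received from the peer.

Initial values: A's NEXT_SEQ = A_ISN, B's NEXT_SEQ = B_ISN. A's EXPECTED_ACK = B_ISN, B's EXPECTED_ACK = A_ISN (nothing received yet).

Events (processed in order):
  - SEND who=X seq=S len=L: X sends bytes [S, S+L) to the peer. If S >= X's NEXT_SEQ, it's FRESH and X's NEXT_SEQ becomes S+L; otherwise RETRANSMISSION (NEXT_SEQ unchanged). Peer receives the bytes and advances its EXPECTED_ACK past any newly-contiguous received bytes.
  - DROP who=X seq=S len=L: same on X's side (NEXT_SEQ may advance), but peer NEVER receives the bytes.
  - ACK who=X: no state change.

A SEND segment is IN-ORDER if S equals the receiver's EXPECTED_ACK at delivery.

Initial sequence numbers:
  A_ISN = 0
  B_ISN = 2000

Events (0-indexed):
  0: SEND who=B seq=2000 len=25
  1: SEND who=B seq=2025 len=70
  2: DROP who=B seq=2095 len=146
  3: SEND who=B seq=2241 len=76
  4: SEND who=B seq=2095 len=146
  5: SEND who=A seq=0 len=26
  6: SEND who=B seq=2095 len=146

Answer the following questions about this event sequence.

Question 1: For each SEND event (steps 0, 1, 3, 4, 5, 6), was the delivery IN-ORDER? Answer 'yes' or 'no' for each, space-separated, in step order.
Step 0: SEND seq=2000 -> in-order
Step 1: SEND seq=2025 -> in-order
Step 3: SEND seq=2241 -> out-of-order
Step 4: SEND seq=2095 -> in-order
Step 5: SEND seq=0 -> in-order
Step 6: SEND seq=2095 -> out-of-order

Answer: yes yes no yes yes no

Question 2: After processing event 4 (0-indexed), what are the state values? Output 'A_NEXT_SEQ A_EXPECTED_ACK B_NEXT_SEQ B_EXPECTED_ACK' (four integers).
After event 0: A_seq=0 A_ack=2025 B_seq=2025 B_ack=0
After event 1: A_seq=0 A_ack=2095 B_seq=2095 B_ack=0
After event 2: A_seq=0 A_ack=2095 B_seq=2241 B_ack=0
After event 3: A_seq=0 A_ack=2095 B_seq=2317 B_ack=0
After event 4: A_seq=0 A_ack=2317 B_seq=2317 B_ack=0

0 2317 2317 0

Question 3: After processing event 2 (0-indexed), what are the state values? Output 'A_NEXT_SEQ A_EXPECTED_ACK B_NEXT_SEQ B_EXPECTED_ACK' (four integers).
After event 0: A_seq=0 A_ack=2025 B_seq=2025 B_ack=0
After event 1: A_seq=0 A_ack=2095 B_seq=2095 B_ack=0
After event 2: A_seq=0 A_ack=2095 B_seq=2241 B_ack=0

0 2095 2241 0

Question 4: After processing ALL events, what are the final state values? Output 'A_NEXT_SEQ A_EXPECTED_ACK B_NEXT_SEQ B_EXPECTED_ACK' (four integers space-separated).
Answer: 26 2317 2317 26

Derivation:
After event 0: A_seq=0 A_ack=2025 B_seq=2025 B_ack=0
After event 1: A_seq=0 A_ack=2095 B_seq=2095 B_ack=0
After event 2: A_seq=0 A_ack=2095 B_seq=2241 B_ack=0
After event 3: A_seq=0 A_ack=2095 B_seq=2317 B_ack=0
After event 4: A_seq=0 A_ack=2317 B_seq=2317 B_ack=0
After event 5: A_seq=26 A_ack=2317 B_seq=2317 B_ack=26
After event 6: A_seq=26 A_ack=2317 B_seq=2317 B_ack=26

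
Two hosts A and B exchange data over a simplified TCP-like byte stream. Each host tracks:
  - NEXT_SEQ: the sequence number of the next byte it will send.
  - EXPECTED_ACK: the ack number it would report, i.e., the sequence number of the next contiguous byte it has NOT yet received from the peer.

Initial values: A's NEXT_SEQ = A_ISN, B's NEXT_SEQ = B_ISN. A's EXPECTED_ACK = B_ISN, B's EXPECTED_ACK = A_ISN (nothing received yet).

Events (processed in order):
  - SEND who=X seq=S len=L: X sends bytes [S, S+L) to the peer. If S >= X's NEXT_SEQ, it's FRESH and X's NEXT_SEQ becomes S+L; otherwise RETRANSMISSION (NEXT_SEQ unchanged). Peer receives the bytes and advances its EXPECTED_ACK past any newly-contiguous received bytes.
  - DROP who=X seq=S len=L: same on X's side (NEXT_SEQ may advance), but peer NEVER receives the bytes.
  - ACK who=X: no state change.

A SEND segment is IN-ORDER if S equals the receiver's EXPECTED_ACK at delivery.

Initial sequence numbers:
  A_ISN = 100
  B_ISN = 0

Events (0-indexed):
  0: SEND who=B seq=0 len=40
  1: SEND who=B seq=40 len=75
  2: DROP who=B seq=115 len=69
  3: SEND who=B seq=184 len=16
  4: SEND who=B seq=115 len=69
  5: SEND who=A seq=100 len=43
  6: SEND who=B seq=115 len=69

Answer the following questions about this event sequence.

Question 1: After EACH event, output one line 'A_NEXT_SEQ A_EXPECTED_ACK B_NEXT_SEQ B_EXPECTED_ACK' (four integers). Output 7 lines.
100 40 40 100
100 115 115 100
100 115 184 100
100 115 200 100
100 200 200 100
143 200 200 143
143 200 200 143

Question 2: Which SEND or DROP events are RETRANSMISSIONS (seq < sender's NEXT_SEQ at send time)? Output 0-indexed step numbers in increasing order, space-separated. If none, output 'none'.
Step 0: SEND seq=0 -> fresh
Step 1: SEND seq=40 -> fresh
Step 2: DROP seq=115 -> fresh
Step 3: SEND seq=184 -> fresh
Step 4: SEND seq=115 -> retransmit
Step 5: SEND seq=100 -> fresh
Step 6: SEND seq=115 -> retransmit

Answer: 4 6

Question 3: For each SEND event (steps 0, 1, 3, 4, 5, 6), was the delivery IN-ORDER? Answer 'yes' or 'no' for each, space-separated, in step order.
Answer: yes yes no yes yes no

Derivation:
Step 0: SEND seq=0 -> in-order
Step 1: SEND seq=40 -> in-order
Step 3: SEND seq=184 -> out-of-order
Step 4: SEND seq=115 -> in-order
Step 5: SEND seq=100 -> in-order
Step 6: SEND seq=115 -> out-of-order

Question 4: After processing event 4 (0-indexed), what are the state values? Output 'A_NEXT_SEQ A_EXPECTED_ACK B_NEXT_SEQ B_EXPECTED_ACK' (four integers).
After event 0: A_seq=100 A_ack=40 B_seq=40 B_ack=100
After event 1: A_seq=100 A_ack=115 B_seq=115 B_ack=100
After event 2: A_seq=100 A_ack=115 B_seq=184 B_ack=100
After event 3: A_seq=100 A_ack=115 B_seq=200 B_ack=100
After event 4: A_seq=100 A_ack=200 B_seq=200 B_ack=100

100 200 200 100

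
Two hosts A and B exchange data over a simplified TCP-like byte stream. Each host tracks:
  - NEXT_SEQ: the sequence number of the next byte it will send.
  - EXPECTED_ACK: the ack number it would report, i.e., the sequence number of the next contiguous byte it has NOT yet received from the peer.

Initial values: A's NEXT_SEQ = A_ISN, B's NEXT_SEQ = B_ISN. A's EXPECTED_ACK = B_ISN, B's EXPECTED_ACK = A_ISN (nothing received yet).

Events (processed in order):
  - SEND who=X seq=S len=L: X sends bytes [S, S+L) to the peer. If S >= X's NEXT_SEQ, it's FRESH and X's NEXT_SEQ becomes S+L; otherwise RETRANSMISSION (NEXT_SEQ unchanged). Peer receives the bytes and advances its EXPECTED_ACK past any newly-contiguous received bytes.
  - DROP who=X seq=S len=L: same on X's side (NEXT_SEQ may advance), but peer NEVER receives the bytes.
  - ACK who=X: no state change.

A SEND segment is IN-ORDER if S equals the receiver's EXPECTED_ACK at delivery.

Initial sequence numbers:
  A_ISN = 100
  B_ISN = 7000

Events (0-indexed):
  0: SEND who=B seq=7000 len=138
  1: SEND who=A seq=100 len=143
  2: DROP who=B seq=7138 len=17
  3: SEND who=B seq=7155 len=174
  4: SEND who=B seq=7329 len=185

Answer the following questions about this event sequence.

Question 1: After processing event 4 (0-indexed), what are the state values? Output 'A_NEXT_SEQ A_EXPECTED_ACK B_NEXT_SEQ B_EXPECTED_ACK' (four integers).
After event 0: A_seq=100 A_ack=7138 B_seq=7138 B_ack=100
After event 1: A_seq=243 A_ack=7138 B_seq=7138 B_ack=243
After event 2: A_seq=243 A_ack=7138 B_seq=7155 B_ack=243
After event 3: A_seq=243 A_ack=7138 B_seq=7329 B_ack=243
After event 4: A_seq=243 A_ack=7138 B_seq=7514 B_ack=243

243 7138 7514 243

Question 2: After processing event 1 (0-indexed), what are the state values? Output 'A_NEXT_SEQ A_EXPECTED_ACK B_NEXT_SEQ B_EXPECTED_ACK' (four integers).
After event 0: A_seq=100 A_ack=7138 B_seq=7138 B_ack=100
After event 1: A_seq=243 A_ack=7138 B_seq=7138 B_ack=243

243 7138 7138 243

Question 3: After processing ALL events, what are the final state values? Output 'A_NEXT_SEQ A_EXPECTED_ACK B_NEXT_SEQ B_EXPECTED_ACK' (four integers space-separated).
After event 0: A_seq=100 A_ack=7138 B_seq=7138 B_ack=100
After event 1: A_seq=243 A_ack=7138 B_seq=7138 B_ack=243
After event 2: A_seq=243 A_ack=7138 B_seq=7155 B_ack=243
After event 3: A_seq=243 A_ack=7138 B_seq=7329 B_ack=243
After event 4: A_seq=243 A_ack=7138 B_seq=7514 B_ack=243

Answer: 243 7138 7514 243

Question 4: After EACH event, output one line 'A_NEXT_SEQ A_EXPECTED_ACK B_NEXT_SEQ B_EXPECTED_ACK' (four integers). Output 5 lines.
100 7138 7138 100
243 7138 7138 243
243 7138 7155 243
243 7138 7329 243
243 7138 7514 243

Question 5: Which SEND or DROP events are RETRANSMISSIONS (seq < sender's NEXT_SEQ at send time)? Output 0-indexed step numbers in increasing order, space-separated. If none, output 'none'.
Step 0: SEND seq=7000 -> fresh
Step 1: SEND seq=100 -> fresh
Step 2: DROP seq=7138 -> fresh
Step 3: SEND seq=7155 -> fresh
Step 4: SEND seq=7329 -> fresh

Answer: none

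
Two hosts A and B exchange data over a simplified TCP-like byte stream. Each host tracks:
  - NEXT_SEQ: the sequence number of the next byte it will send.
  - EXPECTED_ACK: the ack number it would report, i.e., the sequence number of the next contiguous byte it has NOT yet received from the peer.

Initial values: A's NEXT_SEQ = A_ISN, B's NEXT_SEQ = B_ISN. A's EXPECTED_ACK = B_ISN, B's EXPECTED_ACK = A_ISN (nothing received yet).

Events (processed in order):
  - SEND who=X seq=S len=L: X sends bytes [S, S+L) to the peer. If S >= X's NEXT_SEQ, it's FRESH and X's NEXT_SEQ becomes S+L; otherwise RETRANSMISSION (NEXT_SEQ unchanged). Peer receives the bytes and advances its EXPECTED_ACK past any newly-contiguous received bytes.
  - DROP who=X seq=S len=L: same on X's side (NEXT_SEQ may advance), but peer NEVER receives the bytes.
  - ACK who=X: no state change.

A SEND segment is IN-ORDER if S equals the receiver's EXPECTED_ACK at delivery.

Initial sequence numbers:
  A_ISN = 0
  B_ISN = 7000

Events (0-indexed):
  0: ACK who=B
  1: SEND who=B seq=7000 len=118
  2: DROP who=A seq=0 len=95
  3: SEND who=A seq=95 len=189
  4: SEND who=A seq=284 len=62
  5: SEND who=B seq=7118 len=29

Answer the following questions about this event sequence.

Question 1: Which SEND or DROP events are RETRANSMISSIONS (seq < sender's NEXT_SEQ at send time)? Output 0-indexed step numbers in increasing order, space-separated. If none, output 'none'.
Step 1: SEND seq=7000 -> fresh
Step 2: DROP seq=0 -> fresh
Step 3: SEND seq=95 -> fresh
Step 4: SEND seq=284 -> fresh
Step 5: SEND seq=7118 -> fresh

Answer: none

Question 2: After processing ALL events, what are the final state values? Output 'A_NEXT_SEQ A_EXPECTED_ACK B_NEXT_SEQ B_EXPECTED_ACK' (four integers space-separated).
Answer: 346 7147 7147 0

Derivation:
After event 0: A_seq=0 A_ack=7000 B_seq=7000 B_ack=0
After event 1: A_seq=0 A_ack=7118 B_seq=7118 B_ack=0
After event 2: A_seq=95 A_ack=7118 B_seq=7118 B_ack=0
After event 3: A_seq=284 A_ack=7118 B_seq=7118 B_ack=0
After event 4: A_seq=346 A_ack=7118 B_seq=7118 B_ack=0
After event 5: A_seq=346 A_ack=7147 B_seq=7147 B_ack=0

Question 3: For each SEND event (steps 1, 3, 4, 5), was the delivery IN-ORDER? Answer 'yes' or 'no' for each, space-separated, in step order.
Step 1: SEND seq=7000 -> in-order
Step 3: SEND seq=95 -> out-of-order
Step 4: SEND seq=284 -> out-of-order
Step 5: SEND seq=7118 -> in-order

Answer: yes no no yes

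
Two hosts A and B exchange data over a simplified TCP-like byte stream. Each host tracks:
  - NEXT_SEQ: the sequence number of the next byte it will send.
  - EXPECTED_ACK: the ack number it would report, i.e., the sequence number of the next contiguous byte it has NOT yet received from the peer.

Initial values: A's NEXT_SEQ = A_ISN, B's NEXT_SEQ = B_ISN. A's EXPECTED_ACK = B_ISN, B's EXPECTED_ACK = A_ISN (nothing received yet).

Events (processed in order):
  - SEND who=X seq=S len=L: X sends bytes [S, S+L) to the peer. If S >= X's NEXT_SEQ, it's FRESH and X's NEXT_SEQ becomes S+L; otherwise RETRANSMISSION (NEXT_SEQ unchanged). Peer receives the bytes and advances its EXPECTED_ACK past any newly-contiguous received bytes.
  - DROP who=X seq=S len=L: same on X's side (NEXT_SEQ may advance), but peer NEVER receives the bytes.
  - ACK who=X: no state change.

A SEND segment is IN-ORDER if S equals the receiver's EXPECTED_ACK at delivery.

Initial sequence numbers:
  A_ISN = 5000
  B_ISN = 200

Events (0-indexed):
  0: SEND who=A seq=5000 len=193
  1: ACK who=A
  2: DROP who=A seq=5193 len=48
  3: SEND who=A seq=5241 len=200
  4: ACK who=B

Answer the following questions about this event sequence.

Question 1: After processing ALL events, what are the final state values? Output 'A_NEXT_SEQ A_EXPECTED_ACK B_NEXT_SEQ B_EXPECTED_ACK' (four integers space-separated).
After event 0: A_seq=5193 A_ack=200 B_seq=200 B_ack=5193
After event 1: A_seq=5193 A_ack=200 B_seq=200 B_ack=5193
After event 2: A_seq=5241 A_ack=200 B_seq=200 B_ack=5193
After event 3: A_seq=5441 A_ack=200 B_seq=200 B_ack=5193
After event 4: A_seq=5441 A_ack=200 B_seq=200 B_ack=5193

Answer: 5441 200 200 5193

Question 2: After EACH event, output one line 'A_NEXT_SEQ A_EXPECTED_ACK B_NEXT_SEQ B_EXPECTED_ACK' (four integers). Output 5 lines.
5193 200 200 5193
5193 200 200 5193
5241 200 200 5193
5441 200 200 5193
5441 200 200 5193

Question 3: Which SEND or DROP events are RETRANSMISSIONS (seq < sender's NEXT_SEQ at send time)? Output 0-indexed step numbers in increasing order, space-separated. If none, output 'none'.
Step 0: SEND seq=5000 -> fresh
Step 2: DROP seq=5193 -> fresh
Step 3: SEND seq=5241 -> fresh

Answer: none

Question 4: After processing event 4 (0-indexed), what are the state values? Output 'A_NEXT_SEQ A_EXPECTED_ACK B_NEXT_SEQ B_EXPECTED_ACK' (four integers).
After event 0: A_seq=5193 A_ack=200 B_seq=200 B_ack=5193
After event 1: A_seq=5193 A_ack=200 B_seq=200 B_ack=5193
After event 2: A_seq=5241 A_ack=200 B_seq=200 B_ack=5193
After event 3: A_seq=5441 A_ack=200 B_seq=200 B_ack=5193
After event 4: A_seq=5441 A_ack=200 B_seq=200 B_ack=5193

5441 200 200 5193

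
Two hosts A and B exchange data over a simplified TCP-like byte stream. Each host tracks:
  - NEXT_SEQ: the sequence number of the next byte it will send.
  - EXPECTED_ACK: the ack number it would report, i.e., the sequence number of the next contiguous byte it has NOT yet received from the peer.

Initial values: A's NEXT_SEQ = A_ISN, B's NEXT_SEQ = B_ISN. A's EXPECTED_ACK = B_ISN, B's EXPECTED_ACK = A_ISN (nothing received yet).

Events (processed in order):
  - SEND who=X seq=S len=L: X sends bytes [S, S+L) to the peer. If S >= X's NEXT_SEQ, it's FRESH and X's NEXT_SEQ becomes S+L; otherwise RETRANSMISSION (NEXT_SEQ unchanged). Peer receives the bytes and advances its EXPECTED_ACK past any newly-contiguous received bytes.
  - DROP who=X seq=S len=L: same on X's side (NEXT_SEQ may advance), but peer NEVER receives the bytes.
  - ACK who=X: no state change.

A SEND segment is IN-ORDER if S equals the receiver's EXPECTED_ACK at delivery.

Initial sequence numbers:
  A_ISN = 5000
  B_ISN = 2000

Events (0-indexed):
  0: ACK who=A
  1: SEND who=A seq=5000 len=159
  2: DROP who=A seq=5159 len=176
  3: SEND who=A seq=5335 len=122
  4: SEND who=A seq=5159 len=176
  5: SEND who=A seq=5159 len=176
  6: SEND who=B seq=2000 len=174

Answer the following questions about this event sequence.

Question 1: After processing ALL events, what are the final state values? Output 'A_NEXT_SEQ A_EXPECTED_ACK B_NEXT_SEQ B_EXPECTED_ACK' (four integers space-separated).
Answer: 5457 2174 2174 5457

Derivation:
After event 0: A_seq=5000 A_ack=2000 B_seq=2000 B_ack=5000
After event 1: A_seq=5159 A_ack=2000 B_seq=2000 B_ack=5159
After event 2: A_seq=5335 A_ack=2000 B_seq=2000 B_ack=5159
After event 3: A_seq=5457 A_ack=2000 B_seq=2000 B_ack=5159
After event 4: A_seq=5457 A_ack=2000 B_seq=2000 B_ack=5457
After event 5: A_seq=5457 A_ack=2000 B_seq=2000 B_ack=5457
After event 6: A_seq=5457 A_ack=2174 B_seq=2174 B_ack=5457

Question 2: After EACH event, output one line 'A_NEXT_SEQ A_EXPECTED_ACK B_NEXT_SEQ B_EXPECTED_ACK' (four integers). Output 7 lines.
5000 2000 2000 5000
5159 2000 2000 5159
5335 2000 2000 5159
5457 2000 2000 5159
5457 2000 2000 5457
5457 2000 2000 5457
5457 2174 2174 5457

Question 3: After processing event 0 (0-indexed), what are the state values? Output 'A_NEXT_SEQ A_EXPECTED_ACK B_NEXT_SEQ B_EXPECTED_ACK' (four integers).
After event 0: A_seq=5000 A_ack=2000 B_seq=2000 B_ack=5000

5000 2000 2000 5000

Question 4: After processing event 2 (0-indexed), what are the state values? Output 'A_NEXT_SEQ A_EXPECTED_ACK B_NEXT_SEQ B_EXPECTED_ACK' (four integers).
After event 0: A_seq=5000 A_ack=2000 B_seq=2000 B_ack=5000
After event 1: A_seq=5159 A_ack=2000 B_seq=2000 B_ack=5159
After event 2: A_seq=5335 A_ack=2000 B_seq=2000 B_ack=5159

5335 2000 2000 5159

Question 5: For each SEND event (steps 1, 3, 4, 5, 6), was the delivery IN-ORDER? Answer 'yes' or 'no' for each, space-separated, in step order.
Step 1: SEND seq=5000 -> in-order
Step 3: SEND seq=5335 -> out-of-order
Step 4: SEND seq=5159 -> in-order
Step 5: SEND seq=5159 -> out-of-order
Step 6: SEND seq=2000 -> in-order

Answer: yes no yes no yes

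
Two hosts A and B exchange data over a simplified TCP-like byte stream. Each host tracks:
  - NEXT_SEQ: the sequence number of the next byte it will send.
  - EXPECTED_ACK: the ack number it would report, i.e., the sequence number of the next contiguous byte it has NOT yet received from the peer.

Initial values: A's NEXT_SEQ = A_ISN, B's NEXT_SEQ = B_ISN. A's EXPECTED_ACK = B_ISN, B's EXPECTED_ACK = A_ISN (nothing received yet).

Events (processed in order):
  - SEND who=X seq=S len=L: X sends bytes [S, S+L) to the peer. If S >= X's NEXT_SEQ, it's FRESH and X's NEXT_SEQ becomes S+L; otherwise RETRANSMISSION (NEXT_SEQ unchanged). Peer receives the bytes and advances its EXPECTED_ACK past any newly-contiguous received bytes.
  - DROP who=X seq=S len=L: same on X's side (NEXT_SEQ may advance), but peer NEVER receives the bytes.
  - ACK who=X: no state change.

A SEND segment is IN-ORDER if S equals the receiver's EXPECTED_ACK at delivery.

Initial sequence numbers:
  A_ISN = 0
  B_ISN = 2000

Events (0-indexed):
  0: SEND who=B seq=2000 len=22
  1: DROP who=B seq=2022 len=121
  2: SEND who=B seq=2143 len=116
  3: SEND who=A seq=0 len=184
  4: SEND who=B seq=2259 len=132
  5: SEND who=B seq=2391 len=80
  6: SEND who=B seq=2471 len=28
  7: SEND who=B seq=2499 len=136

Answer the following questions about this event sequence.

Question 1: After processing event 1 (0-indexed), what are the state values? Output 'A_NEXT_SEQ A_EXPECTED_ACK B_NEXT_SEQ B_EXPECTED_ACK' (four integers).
After event 0: A_seq=0 A_ack=2022 B_seq=2022 B_ack=0
After event 1: A_seq=0 A_ack=2022 B_seq=2143 B_ack=0

0 2022 2143 0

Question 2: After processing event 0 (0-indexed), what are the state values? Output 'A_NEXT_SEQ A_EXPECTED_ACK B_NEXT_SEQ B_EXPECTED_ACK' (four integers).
After event 0: A_seq=0 A_ack=2022 B_seq=2022 B_ack=0

0 2022 2022 0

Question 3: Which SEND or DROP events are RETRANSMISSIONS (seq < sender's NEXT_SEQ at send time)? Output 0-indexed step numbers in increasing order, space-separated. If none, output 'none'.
Answer: none

Derivation:
Step 0: SEND seq=2000 -> fresh
Step 1: DROP seq=2022 -> fresh
Step 2: SEND seq=2143 -> fresh
Step 3: SEND seq=0 -> fresh
Step 4: SEND seq=2259 -> fresh
Step 5: SEND seq=2391 -> fresh
Step 6: SEND seq=2471 -> fresh
Step 7: SEND seq=2499 -> fresh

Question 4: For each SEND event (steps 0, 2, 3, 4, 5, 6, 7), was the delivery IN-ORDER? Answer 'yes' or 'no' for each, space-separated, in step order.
Step 0: SEND seq=2000 -> in-order
Step 2: SEND seq=2143 -> out-of-order
Step 3: SEND seq=0 -> in-order
Step 4: SEND seq=2259 -> out-of-order
Step 5: SEND seq=2391 -> out-of-order
Step 6: SEND seq=2471 -> out-of-order
Step 7: SEND seq=2499 -> out-of-order

Answer: yes no yes no no no no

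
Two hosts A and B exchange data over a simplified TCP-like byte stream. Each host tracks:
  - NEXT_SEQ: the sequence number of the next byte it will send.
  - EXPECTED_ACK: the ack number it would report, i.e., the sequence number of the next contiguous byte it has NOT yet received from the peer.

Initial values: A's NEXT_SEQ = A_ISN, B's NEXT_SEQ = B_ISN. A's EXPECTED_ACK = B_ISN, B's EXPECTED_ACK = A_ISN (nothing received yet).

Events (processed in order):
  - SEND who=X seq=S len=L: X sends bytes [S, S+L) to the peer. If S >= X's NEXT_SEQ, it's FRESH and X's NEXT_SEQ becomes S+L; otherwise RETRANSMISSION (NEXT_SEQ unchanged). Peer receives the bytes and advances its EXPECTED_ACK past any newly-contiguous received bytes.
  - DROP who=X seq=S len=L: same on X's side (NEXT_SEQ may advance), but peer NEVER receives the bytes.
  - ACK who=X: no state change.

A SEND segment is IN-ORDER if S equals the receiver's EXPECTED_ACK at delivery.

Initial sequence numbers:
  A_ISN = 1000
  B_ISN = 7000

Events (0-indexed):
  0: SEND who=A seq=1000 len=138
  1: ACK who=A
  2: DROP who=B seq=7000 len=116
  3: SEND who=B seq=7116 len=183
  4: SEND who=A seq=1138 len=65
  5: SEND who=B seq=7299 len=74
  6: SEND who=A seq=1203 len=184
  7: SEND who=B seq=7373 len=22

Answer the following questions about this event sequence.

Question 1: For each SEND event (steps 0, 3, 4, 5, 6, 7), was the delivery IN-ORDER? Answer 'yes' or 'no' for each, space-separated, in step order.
Answer: yes no yes no yes no

Derivation:
Step 0: SEND seq=1000 -> in-order
Step 3: SEND seq=7116 -> out-of-order
Step 4: SEND seq=1138 -> in-order
Step 5: SEND seq=7299 -> out-of-order
Step 6: SEND seq=1203 -> in-order
Step 7: SEND seq=7373 -> out-of-order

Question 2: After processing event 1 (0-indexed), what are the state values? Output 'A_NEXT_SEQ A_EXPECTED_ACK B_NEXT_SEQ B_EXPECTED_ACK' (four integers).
After event 0: A_seq=1138 A_ack=7000 B_seq=7000 B_ack=1138
After event 1: A_seq=1138 A_ack=7000 B_seq=7000 B_ack=1138

1138 7000 7000 1138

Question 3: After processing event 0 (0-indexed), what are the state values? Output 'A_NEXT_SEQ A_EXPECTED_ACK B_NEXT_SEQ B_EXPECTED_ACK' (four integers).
After event 0: A_seq=1138 A_ack=7000 B_seq=7000 B_ack=1138

1138 7000 7000 1138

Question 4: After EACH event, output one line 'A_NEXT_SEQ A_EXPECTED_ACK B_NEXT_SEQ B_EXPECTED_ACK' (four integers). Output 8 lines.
1138 7000 7000 1138
1138 7000 7000 1138
1138 7000 7116 1138
1138 7000 7299 1138
1203 7000 7299 1203
1203 7000 7373 1203
1387 7000 7373 1387
1387 7000 7395 1387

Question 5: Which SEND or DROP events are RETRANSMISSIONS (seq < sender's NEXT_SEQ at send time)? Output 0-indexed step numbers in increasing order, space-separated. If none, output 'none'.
Step 0: SEND seq=1000 -> fresh
Step 2: DROP seq=7000 -> fresh
Step 3: SEND seq=7116 -> fresh
Step 4: SEND seq=1138 -> fresh
Step 5: SEND seq=7299 -> fresh
Step 6: SEND seq=1203 -> fresh
Step 7: SEND seq=7373 -> fresh

Answer: none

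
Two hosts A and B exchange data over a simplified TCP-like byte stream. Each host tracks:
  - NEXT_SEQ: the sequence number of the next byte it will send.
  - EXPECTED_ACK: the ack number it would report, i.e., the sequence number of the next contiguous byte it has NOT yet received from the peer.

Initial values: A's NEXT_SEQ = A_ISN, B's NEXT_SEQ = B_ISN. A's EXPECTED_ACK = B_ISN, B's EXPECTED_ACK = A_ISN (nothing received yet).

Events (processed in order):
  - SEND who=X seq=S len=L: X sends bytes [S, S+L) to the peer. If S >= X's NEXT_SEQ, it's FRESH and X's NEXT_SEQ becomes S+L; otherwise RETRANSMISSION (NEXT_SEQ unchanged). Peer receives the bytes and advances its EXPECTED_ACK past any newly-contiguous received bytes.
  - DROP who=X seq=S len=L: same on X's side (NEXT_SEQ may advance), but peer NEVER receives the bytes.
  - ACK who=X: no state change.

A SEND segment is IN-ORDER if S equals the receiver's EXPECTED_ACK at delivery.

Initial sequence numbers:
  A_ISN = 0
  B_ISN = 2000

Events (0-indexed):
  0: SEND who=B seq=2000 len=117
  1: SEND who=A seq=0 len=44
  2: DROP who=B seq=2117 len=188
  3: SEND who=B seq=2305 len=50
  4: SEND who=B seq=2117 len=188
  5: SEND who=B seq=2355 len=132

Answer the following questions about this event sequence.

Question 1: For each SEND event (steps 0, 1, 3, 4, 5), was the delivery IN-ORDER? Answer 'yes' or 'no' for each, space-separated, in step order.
Step 0: SEND seq=2000 -> in-order
Step 1: SEND seq=0 -> in-order
Step 3: SEND seq=2305 -> out-of-order
Step 4: SEND seq=2117 -> in-order
Step 5: SEND seq=2355 -> in-order

Answer: yes yes no yes yes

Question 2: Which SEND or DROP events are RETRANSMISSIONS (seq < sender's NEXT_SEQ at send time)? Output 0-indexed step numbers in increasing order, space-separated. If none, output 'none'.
Step 0: SEND seq=2000 -> fresh
Step 1: SEND seq=0 -> fresh
Step 2: DROP seq=2117 -> fresh
Step 3: SEND seq=2305 -> fresh
Step 4: SEND seq=2117 -> retransmit
Step 5: SEND seq=2355 -> fresh

Answer: 4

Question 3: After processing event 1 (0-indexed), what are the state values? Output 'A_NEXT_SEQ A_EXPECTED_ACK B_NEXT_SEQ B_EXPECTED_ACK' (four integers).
After event 0: A_seq=0 A_ack=2117 B_seq=2117 B_ack=0
After event 1: A_seq=44 A_ack=2117 B_seq=2117 B_ack=44

44 2117 2117 44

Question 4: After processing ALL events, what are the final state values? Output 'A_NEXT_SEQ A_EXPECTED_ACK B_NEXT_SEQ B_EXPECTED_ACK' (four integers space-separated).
Answer: 44 2487 2487 44

Derivation:
After event 0: A_seq=0 A_ack=2117 B_seq=2117 B_ack=0
After event 1: A_seq=44 A_ack=2117 B_seq=2117 B_ack=44
After event 2: A_seq=44 A_ack=2117 B_seq=2305 B_ack=44
After event 3: A_seq=44 A_ack=2117 B_seq=2355 B_ack=44
After event 4: A_seq=44 A_ack=2355 B_seq=2355 B_ack=44
After event 5: A_seq=44 A_ack=2487 B_seq=2487 B_ack=44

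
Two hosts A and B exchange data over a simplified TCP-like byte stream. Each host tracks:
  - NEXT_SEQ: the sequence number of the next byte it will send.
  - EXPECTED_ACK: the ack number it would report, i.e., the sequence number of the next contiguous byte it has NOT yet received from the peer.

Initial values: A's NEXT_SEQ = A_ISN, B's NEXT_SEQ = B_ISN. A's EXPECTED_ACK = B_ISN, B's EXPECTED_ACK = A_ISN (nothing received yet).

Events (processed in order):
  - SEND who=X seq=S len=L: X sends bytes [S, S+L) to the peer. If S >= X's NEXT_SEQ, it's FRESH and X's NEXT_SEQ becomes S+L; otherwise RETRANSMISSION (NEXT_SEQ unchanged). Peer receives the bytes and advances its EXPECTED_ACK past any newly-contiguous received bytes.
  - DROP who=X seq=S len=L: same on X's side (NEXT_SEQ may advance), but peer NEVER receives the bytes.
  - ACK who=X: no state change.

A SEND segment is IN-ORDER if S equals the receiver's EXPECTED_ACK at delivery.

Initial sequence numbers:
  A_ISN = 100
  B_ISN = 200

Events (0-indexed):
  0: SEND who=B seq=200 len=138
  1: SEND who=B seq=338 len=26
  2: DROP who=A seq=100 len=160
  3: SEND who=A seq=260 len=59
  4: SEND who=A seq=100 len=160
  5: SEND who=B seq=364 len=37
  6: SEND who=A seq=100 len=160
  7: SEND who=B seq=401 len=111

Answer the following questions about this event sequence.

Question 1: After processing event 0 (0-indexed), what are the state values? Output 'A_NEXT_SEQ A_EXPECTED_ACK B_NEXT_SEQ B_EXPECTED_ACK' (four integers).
After event 0: A_seq=100 A_ack=338 B_seq=338 B_ack=100

100 338 338 100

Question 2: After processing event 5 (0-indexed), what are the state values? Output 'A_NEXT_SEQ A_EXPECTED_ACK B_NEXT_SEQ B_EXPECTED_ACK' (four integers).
After event 0: A_seq=100 A_ack=338 B_seq=338 B_ack=100
After event 1: A_seq=100 A_ack=364 B_seq=364 B_ack=100
After event 2: A_seq=260 A_ack=364 B_seq=364 B_ack=100
After event 3: A_seq=319 A_ack=364 B_seq=364 B_ack=100
After event 4: A_seq=319 A_ack=364 B_seq=364 B_ack=319
After event 5: A_seq=319 A_ack=401 B_seq=401 B_ack=319

319 401 401 319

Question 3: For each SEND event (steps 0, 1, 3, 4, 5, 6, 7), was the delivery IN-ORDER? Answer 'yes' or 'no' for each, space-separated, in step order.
Answer: yes yes no yes yes no yes

Derivation:
Step 0: SEND seq=200 -> in-order
Step 1: SEND seq=338 -> in-order
Step 3: SEND seq=260 -> out-of-order
Step 4: SEND seq=100 -> in-order
Step 5: SEND seq=364 -> in-order
Step 6: SEND seq=100 -> out-of-order
Step 7: SEND seq=401 -> in-order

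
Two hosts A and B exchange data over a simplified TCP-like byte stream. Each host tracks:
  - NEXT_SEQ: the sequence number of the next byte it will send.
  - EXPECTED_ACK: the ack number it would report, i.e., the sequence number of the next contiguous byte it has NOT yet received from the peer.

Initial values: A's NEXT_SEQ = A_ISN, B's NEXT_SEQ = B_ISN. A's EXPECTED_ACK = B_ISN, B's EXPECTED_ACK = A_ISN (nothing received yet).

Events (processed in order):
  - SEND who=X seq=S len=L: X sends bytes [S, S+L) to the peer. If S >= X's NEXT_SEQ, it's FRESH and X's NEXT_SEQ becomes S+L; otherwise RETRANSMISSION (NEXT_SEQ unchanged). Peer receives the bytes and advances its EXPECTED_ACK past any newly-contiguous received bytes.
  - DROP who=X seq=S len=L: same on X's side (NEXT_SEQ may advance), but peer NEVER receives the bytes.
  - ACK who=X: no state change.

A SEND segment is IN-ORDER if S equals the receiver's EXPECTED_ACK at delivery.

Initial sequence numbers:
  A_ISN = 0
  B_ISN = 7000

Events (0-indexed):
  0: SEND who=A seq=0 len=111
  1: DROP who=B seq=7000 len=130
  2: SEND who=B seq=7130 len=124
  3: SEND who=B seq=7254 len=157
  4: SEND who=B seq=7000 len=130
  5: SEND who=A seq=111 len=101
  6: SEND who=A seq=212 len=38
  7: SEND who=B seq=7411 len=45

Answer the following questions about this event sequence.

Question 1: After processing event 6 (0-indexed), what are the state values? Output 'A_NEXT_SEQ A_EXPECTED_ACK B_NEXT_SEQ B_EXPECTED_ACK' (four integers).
After event 0: A_seq=111 A_ack=7000 B_seq=7000 B_ack=111
After event 1: A_seq=111 A_ack=7000 B_seq=7130 B_ack=111
After event 2: A_seq=111 A_ack=7000 B_seq=7254 B_ack=111
After event 3: A_seq=111 A_ack=7000 B_seq=7411 B_ack=111
After event 4: A_seq=111 A_ack=7411 B_seq=7411 B_ack=111
After event 5: A_seq=212 A_ack=7411 B_seq=7411 B_ack=212
After event 6: A_seq=250 A_ack=7411 B_seq=7411 B_ack=250

250 7411 7411 250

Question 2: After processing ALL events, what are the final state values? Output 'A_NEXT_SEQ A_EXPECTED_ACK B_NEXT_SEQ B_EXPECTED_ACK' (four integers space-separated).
After event 0: A_seq=111 A_ack=7000 B_seq=7000 B_ack=111
After event 1: A_seq=111 A_ack=7000 B_seq=7130 B_ack=111
After event 2: A_seq=111 A_ack=7000 B_seq=7254 B_ack=111
After event 3: A_seq=111 A_ack=7000 B_seq=7411 B_ack=111
After event 4: A_seq=111 A_ack=7411 B_seq=7411 B_ack=111
After event 5: A_seq=212 A_ack=7411 B_seq=7411 B_ack=212
After event 6: A_seq=250 A_ack=7411 B_seq=7411 B_ack=250
After event 7: A_seq=250 A_ack=7456 B_seq=7456 B_ack=250

Answer: 250 7456 7456 250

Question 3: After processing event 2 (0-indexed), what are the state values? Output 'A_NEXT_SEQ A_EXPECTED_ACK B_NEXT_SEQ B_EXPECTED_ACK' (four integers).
After event 0: A_seq=111 A_ack=7000 B_seq=7000 B_ack=111
After event 1: A_seq=111 A_ack=7000 B_seq=7130 B_ack=111
After event 2: A_seq=111 A_ack=7000 B_seq=7254 B_ack=111

111 7000 7254 111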